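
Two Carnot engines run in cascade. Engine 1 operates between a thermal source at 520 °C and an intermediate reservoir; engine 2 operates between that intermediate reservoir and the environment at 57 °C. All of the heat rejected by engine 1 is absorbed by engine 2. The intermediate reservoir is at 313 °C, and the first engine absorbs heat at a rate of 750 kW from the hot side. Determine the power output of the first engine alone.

Ẇ₁ ≈ 196 kW

T_H = 520 °C → 520 + 273.15 = 793.15 K.
T_C = 57 °C → 57 + 273.15 = 330.15 K.
T_m = 313 °C → 313 + 273.15 = 586.15 K.
First-stage efficiency η₁ = 1 − T_m/T_H = 1 − 586.15/793.15 = 0.2610.
W₁ = η₁·Q_H = 0.2610 × 750 = 196 kW.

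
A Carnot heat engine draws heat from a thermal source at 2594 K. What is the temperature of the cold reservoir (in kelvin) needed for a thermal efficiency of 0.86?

T_C ≈ 363 K

From η = 1 − T_C/T_H, T_C = T_H·(1 − η) = 2594.00 × (1 − 0.86) = 363 K.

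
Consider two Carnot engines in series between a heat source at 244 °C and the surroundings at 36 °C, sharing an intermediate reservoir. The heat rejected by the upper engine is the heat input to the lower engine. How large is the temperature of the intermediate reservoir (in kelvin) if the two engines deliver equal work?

T_H = 244 °C → 244 + 273.15 = 517.15 K.
T_C = 36 °C → 36 + 273.15 = 309.15 K.
For reversible stages Q_m = Q_H·(T_m/T_H). Setting W₁ = Q_H(1 − T_m/T_H) equal to W₂ = Q_m(1 − T_C/T_m) = Q_H·(T_m − T_C)/T_H gives T_H − T_m = T_m − T_C, so T_m = (T_H + T_C)/2 = (517.15 + 309.15)/2 = 413 K.

T_m ≈ 413 K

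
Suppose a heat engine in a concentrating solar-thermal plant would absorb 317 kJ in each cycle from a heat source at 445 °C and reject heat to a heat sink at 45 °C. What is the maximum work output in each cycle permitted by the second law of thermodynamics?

T_H = 445 °C → 445 + 273.15 = 718.15 K.
T_C = 45 °C → 45 + 273.15 = 318.15 K.
No engine can exceed the Carnot limit: η_max = 1 − T_C/T_H = 1 − 318.15/718.15 = 0.5570.
W_max = η_max · Q_H = 0.5570 × 317 = 176.6 kJ.

W_max ≈ 176.6 kJ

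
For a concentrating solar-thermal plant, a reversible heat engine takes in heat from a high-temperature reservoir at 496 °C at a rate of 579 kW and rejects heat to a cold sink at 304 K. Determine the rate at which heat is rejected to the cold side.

Q̇_C ≈ 229 kW

T_H = 496 °C → 496 + 273.15 = 769.15 K.
η_rev = 1 − T_C/T_H = 1 − 304.00/769.15 = 0.6048.
For a reversible cycle Q_C/Q_H = T_C/T_H, so Q_C = 579 × 304.00/769.15 = 229 kW.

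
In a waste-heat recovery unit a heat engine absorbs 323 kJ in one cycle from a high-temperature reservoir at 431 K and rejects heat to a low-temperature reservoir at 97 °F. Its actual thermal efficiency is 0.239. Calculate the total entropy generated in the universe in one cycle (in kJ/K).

T_C = 97 °F → (97 − 32) × 5/9 = 36.11 °C = 309.26 K.
W = η·Q_H = 0.239 × 323 = 77.20 kJ, so Q_C = Q_H − W = 245.8 kJ.
Reservoir entropy changes: ΔS_H = −Q_H/T_H = −323/431.00 = -0.7494 kJ/K and ΔS_C = +Q_C/T_C = 245.8/309.26 = 0.7948 kJ/K.
ΔS_univ = −Q_H/T_H + Q_C/T_C = 0.0454 kJ/K (> 0, since η = 0.239 < η_Carnot = 0.282).

ΔS_univ ≈ 0.0454 kJ/K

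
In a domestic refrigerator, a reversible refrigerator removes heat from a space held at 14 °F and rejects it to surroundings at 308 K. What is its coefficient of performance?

COP_R ≈ 5.87

T_C = 14 °F → (14 − 32) × 5/9 = -10.00 °C = 263.15 K.
Carnot COP: COP_R = T_C/(T_H − T_C) = 263.15/(308.00 − 263.15) = 5.87.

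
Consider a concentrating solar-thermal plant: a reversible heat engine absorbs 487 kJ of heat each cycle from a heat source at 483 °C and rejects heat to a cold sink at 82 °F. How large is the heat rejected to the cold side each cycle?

Q_C ≈ 194 kJ

T_H = 483 °C → 483 + 273.15 = 756.15 K.
T_C = 82 °F → (82 − 32) × 5/9 = 27.78 °C = 300.93 K.
For a reversible engine, η = 1 − T_C/T_H = 1 − 300.93/756.15 = 0.6020.
For a reversible cycle Q_C/Q_H = T_C/T_H, so Q_C = 487 × 300.93/756.15 = 194 kJ.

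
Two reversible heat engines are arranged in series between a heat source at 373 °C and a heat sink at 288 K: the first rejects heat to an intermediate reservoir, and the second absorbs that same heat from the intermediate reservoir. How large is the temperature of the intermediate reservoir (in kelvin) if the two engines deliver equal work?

T_H = 373 °C → 373 + 273.15 = 646.15 K.
For reversible stages Q_m = Q_H·(T_m/T_H). Setting W₁ = Q_H(1 − T_m/T_H) equal to W₂ = Q_m(1 − T_C/T_m) = Q_H·(T_m − T_C)/T_H gives T_H − T_m = T_m − T_C, so T_m = (T_H + T_C)/2 = (646.15 + 288.00)/2 = 467 K.

T_m ≈ 467 K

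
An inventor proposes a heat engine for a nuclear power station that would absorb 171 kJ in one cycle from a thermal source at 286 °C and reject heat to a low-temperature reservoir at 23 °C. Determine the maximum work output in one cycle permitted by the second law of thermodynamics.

W_max ≈ 80.4 kJ

T_H = 286 °C → 286 + 273.15 = 559.15 K.
T_C = 23 °C → 23 + 273.15 = 296.15 K.
By the Carnot theorem, η_max = 1 − T_C/T_H = 1 − 296.15/559.15 = 0.4704.
W_max = η_max · Q_H = 0.4704 × 171 = 80.4 kJ.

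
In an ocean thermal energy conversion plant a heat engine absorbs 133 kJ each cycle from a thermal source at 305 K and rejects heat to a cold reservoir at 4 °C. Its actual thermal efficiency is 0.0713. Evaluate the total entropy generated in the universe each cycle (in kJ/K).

T_C = 4 °C → 4 + 273.15 = 277.15 K.
W = η·Q_H = 0.0713 × 133 = 9.483 kJ, so Q_C = Q_H − W = 123.5 kJ.
Entropy balance on the reservoirs: −Q_H/T_H = -0.4361 kJ/K, +Q_C/T_C = 0.4457 kJ/K.
ΔS_univ = −Q_H/T_H + Q_C/T_C = 0.00960 kJ/K (> 0, since η = 0.0713 < η_Carnot = 0.091).

ΔS_univ ≈ 0.00960 kJ/K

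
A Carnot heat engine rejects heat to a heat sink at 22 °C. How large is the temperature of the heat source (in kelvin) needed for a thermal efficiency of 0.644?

T_C = 22 °C → 22 + 273.15 = 295.15 K.
From η = 1 − T_C/T_H, solving for T_H gives T_H = T_C/(1 − η) = 295.15/(1 − 0.644) = 829 K.

T_H ≈ 829 K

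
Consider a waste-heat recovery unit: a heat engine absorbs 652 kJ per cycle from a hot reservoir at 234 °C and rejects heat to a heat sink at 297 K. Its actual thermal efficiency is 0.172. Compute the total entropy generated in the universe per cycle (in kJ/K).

T_H = 234 °C → 234 + 273.15 = 507.15 K.
W = η·Q_H = 0.172 × 652 = 112.1 kJ, so Q_C = Q_H − W = 539.9 kJ.
Reservoir entropy changes: ΔS_H = −Q_H/T_H = −652/507.15 = -1.286 kJ/K and ΔS_C = +Q_C/T_C = 539.9/297.00 = 1.818 kJ/K.
ΔS_univ = −Q_H/T_H + Q_C/T_C = 0.532 kJ/K (> 0, since η = 0.172 < η_Carnot = 0.414).

ΔS_univ ≈ 0.532 kJ/K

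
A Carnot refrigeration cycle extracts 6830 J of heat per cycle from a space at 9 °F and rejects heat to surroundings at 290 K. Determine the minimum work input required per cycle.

T_C = 9 °F → (9 − 32) × 5/9 = -12.78 °C = 260.37 K.
Carnot COP: COP_R = T_C/(T_H − T_C) = 260.37/29.63 = 8.7881.
W = Q_C/COP_R = 6830/8.7881 = 777.2 J.

W_in ≈ 777.2 J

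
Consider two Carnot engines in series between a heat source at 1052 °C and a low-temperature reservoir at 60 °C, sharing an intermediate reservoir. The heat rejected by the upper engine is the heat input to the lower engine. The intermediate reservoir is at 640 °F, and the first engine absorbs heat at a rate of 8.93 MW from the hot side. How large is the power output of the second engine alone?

Ẇ₂ ≈ 1.87 MW

T_H = 1052 °C → 1052 + 273.15 = 1325.15 K.
T_C = 60 °C → 60 + 273.15 = 333.15 K.
T_m = 640 °F → (640 − 32) × 5/9 = 337.78 °C = 610.93 K.
Heat entering the second stage: Q_m = Q_H·(T_m/T_H) = 8.93 × 610.93/1325.15 = 4.12 MW.
Second-stage efficiency η₂ = 1 − T_C/T_m = 1 − 333.15/610.93 = 0.4547, so W₂ = η₂·Q_m = 1.87 MW.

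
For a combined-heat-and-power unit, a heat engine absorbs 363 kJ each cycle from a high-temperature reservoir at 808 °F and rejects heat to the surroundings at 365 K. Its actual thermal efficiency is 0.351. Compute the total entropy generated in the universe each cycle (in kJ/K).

T_H = 808 °F → (808 − 32) × 5/9 = 431.11 °C = 704.26 K.
W = η·Q_H = 0.351 × 363 = 127.4 kJ, so Q_C = Q_H − W = 235.6 kJ.
Reservoir entropy changes: ΔS_H = −Q_H/T_H = −363/704.26 = -0.5154 kJ/K and ΔS_C = +Q_C/T_C = 235.6/365.00 = 0.6454 kJ/K.
ΔS_univ = −Q_H/T_H + Q_C/T_C = 0.130 kJ/K (> 0, since η = 0.351 < η_Carnot = 0.482).

ΔS_univ ≈ 0.130 kJ/K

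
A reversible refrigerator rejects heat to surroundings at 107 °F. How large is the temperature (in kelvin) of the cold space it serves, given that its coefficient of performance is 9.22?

T_H = 107 °F → (107 − 32) × 5/9 = 41.67 °C = 314.82 K.
COP_R = T_C/(T_H − T_C) ⇒ T_C = T_H·COP_R/(1 + COP_R) = 314.82 × 9.22/(1 + 9.22) = 284.0 K.

T_C ≈ 284.0 K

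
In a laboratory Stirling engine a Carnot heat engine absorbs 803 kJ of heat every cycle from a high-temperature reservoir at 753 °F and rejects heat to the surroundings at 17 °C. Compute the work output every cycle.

T_H = 753 °F → (753 − 32) × 5/9 = 400.56 °C = 673.71 K.
T_C = 17 °C → 17 + 273.15 = 290.15 K.
η_rev = 1 − T_C/T_H = 1 − 290.15/673.71 = 0.5693.
W = η·Q_H = 0.5693 × 803 = 457 kJ.

W ≈ 457 kJ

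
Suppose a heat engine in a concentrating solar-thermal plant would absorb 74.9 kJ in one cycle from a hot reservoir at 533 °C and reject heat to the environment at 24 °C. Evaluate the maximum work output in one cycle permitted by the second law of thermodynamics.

T_H = 533 °C → 533 + 273.15 = 806.15 K.
T_C = 24 °C → 24 + 273.15 = 297.15 K.
No engine can exceed the Carnot limit: η_max = 1 − T_C/T_H = 1 − 297.15/806.15 = 0.6314.
W_max = η_max · Q_H = 0.6314 × 74.9 = 47.3 kJ.

W_max ≈ 47.3 kJ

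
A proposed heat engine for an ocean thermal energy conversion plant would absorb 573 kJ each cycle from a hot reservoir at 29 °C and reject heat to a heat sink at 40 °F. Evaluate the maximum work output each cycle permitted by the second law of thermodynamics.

W_max ≈ 46.6 kJ

T_H = 29 °C → 29 + 273.15 = 302.15 K.
T_C = 40 °F → (40 − 32) × 5/9 = 4.44 °C = 277.59 K.
By the Carnot theorem, η_max = 1 − T_C/T_H = 1 − 277.59/302.15 = 0.0813.
W_max = η_max · Q_H = 0.0813 × 573 = 46.6 kJ.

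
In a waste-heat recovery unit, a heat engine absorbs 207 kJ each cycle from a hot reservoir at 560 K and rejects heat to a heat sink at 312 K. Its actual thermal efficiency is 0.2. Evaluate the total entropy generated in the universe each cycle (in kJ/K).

ΔS_univ ≈ 0.161 kJ/K

W = η·Q_H = 0.2 × 207 = 41.40 kJ, so Q_C = Q_H − W = 165.6 kJ.
Reservoir entropy changes: ΔS_H = −Q_H/T_H = −207/560.00 = -0.3696 kJ/K and ΔS_C = +Q_C/T_C = 165.6/312.00 = 0.5308 kJ/K.
ΔS_univ = −Q_H/T_H + Q_C/T_C = 0.161 kJ/K (> 0, since η = 0.2 < η_Carnot = 0.443).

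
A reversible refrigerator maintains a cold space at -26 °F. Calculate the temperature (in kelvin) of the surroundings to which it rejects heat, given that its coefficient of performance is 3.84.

T_H ≈ 304 K

T_C = -26 °F → (-26 − 32) × 5/9 = -32.22 °C = 240.93 K.
COP_R = T_C/(T_H − T_C) ⇒ T_H = T_C·(1 + 1/COP_R) = 240.93 × (1 + 1/3.84) = 304 K.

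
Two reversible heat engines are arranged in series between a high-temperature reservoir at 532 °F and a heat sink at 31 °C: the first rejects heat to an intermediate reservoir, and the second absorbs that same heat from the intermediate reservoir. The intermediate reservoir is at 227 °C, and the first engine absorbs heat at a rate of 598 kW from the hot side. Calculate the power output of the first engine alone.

T_H = 532 °F → (532 − 32) × 5/9 = 277.78 °C = 550.93 K.
T_C = 31 °C → 31 + 273.15 = 304.15 K.
T_m = 227 °C → 227 + 273.15 = 500.15 K.
First-stage efficiency η₁ = 1 − T_m/T_H = 1 − 500.15/550.93 = 0.0922.
W₁ = η₁·Q_H = 0.0922 × 598 = 55.12 kW.

Ẇ₁ ≈ 55.12 kW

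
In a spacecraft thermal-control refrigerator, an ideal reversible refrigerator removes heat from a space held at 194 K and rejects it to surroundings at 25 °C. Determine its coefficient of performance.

T_H = 25 °C → 25 + 273.15 = 298.15 K.
The reversible coefficient of performance is COP_R = T_C/(T_H − T_C) = 194.00/(298.15 − 194.00) = 1.86.

COP_R ≈ 1.86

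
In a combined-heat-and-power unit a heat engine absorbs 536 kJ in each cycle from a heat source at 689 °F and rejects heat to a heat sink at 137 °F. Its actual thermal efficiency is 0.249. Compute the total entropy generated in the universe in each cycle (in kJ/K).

ΔS_univ ≈ 0.3744 kJ/K

T_H = 689 °F → (689 − 32) × 5/9 = 365.00 °C = 638.15 K.
T_C = 137 °F → (137 − 32) × 5/9 = 58.33 °C = 331.48 K.
W = η·Q_H = 0.249 × 536 = 133.5 kJ, so Q_C = Q_H − W = 402.5 kJ.
Reservoir entropy changes: ΔS_H = −Q_H/T_H = −536/638.15 = -0.8399 kJ/K and ΔS_C = +Q_C/T_C = 402.5/331.48 = 1.214 kJ/K.
ΔS_univ = −Q_H/T_H + Q_C/T_C = 0.3744 kJ/K (> 0, since η = 0.249 < η_Carnot = 0.481).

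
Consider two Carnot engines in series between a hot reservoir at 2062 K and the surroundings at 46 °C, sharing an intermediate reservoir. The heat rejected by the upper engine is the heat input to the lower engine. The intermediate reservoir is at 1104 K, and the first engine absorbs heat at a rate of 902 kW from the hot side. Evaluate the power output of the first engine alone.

Ẇ₁ ≈ 419 kW

T_C = 46 °C → 46 + 273.15 = 319.15 K.
First-stage efficiency η₁ = 1 − T_m/T_H = 1 − 1104.00/2062.00 = 0.4646.
W₁ = η₁·Q_H = 0.4646 × 902 = 419 kW.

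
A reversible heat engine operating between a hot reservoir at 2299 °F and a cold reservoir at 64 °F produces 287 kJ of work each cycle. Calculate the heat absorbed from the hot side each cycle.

Q_H ≈ 354 kJ

T_H = 2299 °F → (2299 − 32) × 5/9 = 1259.44 °C = 1532.59 K.
T_C = 64 °F → (64 − 32) × 5/9 = 17.78 °C = 290.93 K.
Since the cycle is reversible, η = 1 − T_C/T_H = 1 − 290.93/1532.59 = 0.8102.
Q_H = W/η = 287/0.8102 = 354 kJ.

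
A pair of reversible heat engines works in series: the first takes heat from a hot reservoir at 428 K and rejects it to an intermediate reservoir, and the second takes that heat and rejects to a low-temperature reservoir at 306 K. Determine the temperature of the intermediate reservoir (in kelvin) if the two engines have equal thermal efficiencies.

Equal efficiencies require 1 − T_m/T_H = 1 − T_C/T_m, i.e. T_m/T_H = T_C/T_m, so T_m = √(T_H·T_C) = √(428.00 × 306.00) = 362 K.

T_m ≈ 362 K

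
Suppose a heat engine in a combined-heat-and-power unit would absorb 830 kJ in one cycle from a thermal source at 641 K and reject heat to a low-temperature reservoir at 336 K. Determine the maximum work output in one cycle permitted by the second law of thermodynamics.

The second-law ceiling is the Carnot efficiency, η_max = 1 − T_C/T_H = 1 − 336.00/641.00 = 0.4758.
W_max = η_max · Q_H = 0.4758 × 830 = 395 kJ.

W_max ≈ 395 kJ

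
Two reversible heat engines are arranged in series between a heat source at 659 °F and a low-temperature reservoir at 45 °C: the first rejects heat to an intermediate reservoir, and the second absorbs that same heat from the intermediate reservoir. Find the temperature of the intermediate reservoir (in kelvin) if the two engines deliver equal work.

T_H = 659 °F → (659 − 32) × 5/9 = 348.33 °C = 621.48 K.
T_C = 45 °C → 45 + 273.15 = 318.15 K.
For reversible stages Q_m = Q_H·(T_m/T_H). Setting W₁ = Q_H(1 − T_m/T_H) equal to W₂ = Q_m(1 − T_C/T_m) = Q_H·(T_m − T_C)/T_H gives T_H − T_m = T_m − T_C, so T_m = (T_H + T_C)/2 = (621.48 + 318.15)/2 = 470 K.

T_m ≈ 470 K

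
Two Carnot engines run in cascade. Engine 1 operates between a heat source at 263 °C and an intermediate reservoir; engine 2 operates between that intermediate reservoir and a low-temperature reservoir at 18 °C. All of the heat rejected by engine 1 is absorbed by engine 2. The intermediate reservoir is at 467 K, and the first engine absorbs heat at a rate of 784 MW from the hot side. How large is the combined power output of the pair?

T_H = 263 °C → 263 + 273.15 = 536.15 K.
T_C = 18 °C → 18 + 273.15 = 291.15 K.
Two reversible stages in series are equivalent to a single Carnot engine between T_H and T_C, so η_total = 1 − T_C/T_H = 1 − 291.15/536.15 = 0.4570.
W_total = η_total · Q_H = 0.4570 × 784 = 358 MW.

Ẇ_total ≈ 358 MW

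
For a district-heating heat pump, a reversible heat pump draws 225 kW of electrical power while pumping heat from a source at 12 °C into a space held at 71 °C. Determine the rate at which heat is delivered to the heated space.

Q̇_H ≈ 1310 kW

T_H = 71 °C → 71 + 273.15 = 344.15 K.
T_C = 12 °C → 12 + 273.15 = 285.15 K.
Reversible heating COP: COP_HP = T_H/(T_H − T_C) = 344.15/59.00 = 5.8331.
Q_H = COP_HP · W = 5.8331 × 225 = 1310 kW.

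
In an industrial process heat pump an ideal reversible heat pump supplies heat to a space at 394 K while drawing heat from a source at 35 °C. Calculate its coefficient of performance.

COP_HP ≈ 4.589

T_C = 35 °C → 35 + 273.15 = 308.15 K.
COP_HP = T_H/(T_H − T_C) = 394.00/(394.00 − 308.15) = 4.589.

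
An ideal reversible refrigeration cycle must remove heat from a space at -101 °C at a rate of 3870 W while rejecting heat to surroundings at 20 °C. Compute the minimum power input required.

Ẇ_in ≈ 2720 W

T_H = 20 °C → 20 + 273.15 = 293.15 K.
T_C = -101 °C → -101 + 273.15 = 172.15 K.
For a reversible refrigerator, COP_R = T_C/(T_H − T_C) = 172.15/121.00 = 1.4227.
W = Q_C/COP_R = 3870/1.4227 = 2720 W.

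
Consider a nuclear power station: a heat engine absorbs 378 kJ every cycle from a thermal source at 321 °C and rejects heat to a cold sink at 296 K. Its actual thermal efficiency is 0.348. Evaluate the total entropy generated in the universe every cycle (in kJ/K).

ΔS_univ ≈ 0.196 kJ/K

T_H = 321 °C → 321 + 273.15 = 594.15 K.
W = η·Q_H = 0.348 × 378 = 131.5 kJ, so Q_C = Q_H − W = 246.5 kJ.
Entropy balance on the reservoirs: −Q_H/T_H = -0.6362 kJ/K, +Q_C/T_C = 0.8326 kJ/K.
ΔS_univ = −Q_H/T_H + Q_C/T_C = 0.196 kJ/K (> 0, since η = 0.348 < η_Carnot = 0.502).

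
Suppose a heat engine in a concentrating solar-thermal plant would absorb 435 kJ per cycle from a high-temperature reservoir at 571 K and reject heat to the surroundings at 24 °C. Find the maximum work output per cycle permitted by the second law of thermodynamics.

T_C = 24 °C → 24 + 273.15 = 297.15 K.
The upper bound on efficiency is η_max = 1 − T_C/T_H = 1 − 297.15/571.00 = 0.4796.
W_max = η_max · Q_H = 0.4796 × 435 = 209 kJ.

W_max ≈ 209 kJ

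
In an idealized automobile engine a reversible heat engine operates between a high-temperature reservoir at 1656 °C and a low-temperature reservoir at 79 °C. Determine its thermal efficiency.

η ≈ 0.817

T_H = 1656 °C → 1656 + 273.15 = 1929.15 K.
T_C = 79 °C → 79 + 273.15 = 352.15 K.
The Carnot efficiency is η = 1 − T_C/T_H = 1 − 352.15/1929.15 = 0.817.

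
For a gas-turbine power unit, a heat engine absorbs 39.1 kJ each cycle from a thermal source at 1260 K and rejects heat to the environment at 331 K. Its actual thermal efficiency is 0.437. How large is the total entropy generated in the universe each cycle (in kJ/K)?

ΔS_univ ≈ 0.03547 kJ/K

W = η·Q_H = 0.437 × 39.1 = 17.09 kJ, so Q_C = Q_H − W = 22.01 kJ.
Reservoir entropy changes: ΔS_H = −Q_H/T_H = −39.1/1260.00 = -0.03103 kJ/K and ΔS_C = +Q_C/T_C = 22.01/331.00 = 0.06651 kJ/K.
ΔS_univ = −Q_H/T_H + Q_C/T_C = 0.03547 kJ/K (> 0, since η = 0.437 < η_Carnot = 0.737).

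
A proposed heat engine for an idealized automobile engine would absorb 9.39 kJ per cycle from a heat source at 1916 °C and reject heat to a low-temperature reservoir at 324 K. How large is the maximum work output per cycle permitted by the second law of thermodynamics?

W_max ≈ 8.00 kJ

T_H = 1916 °C → 1916 + 273.15 = 2189.15 K.
By the Carnot theorem, η_max = 1 − T_C/T_H = 1 − 324.00/2189.15 = 0.8520.
W_max = η_max · Q_H = 0.8520 × 9.39 = 8.00 kJ.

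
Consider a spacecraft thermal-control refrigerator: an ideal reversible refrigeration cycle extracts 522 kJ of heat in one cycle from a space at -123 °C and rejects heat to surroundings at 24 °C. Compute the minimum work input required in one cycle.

T_H = 24 °C → 24 + 273.15 = 297.15 K.
T_C = -123 °C → -123 + 273.15 = 150.15 K.
Carnot COP: COP_R = T_C/(T_H − T_C) = 150.15/147.00 = 1.0214.
W = Q_C/COP_R = 522/1.0214 = 511 kJ.

W_in ≈ 511 kJ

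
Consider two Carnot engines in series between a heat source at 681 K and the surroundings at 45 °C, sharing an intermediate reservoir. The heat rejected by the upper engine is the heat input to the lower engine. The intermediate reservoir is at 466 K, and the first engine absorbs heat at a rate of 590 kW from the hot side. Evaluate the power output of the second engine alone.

Ẇ₂ ≈ 128 kW

T_C = 45 °C → 45 + 273.15 = 318.15 K.
Heat entering the second stage: Q_m = Q_H·(T_m/T_H) = 590 × 466.00/681.00 = 404 kW.
Second-stage efficiency η₂ = 1 − T_C/T_m = 1 − 318.15/466.00 = 0.3173, so W₂ = η₂·Q_m = 128 kW.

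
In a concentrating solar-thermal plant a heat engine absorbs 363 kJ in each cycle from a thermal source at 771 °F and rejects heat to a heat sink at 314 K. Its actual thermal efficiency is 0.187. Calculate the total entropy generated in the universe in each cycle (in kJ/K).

ΔS_univ ≈ 0.409 kJ/K

T_H = 771 °F → (771 − 32) × 5/9 = 410.56 °C = 683.71 K.
W = η·Q_H = 0.187 × 363 = 67.88 kJ, so Q_C = Q_H − W = 295.1 kJ.
Reservoir entropy changes: ΔS_H = −Q_H/T_H = −363/683.71 = -0.5309 kJ/K and ΔS_C = +Q_C/T_C = 295.1/314.00 = 0.9399 kJ/K.
ΔS_univ = −Q_H/T_H + Q_C/T_C = 0.409 kJ/K (> 0, since η = 0.187 < η_Carnot = 0.541).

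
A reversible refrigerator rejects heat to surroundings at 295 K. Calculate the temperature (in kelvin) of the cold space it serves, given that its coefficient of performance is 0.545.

T_C ≈ 104 K

COP_R = T_C/(T_H − T_C) ⇒ T_C = T_H·COP_R/(1 + COP_R) = 295.00 × 0.545/(1 + 0.545) = 104 K.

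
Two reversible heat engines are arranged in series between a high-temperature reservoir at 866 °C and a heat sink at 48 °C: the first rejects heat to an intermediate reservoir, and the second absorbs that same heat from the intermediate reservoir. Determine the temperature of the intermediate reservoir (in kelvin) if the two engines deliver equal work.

T_H = 866 °C → 866 + 273.15 = 1139.15 K.
T_C = 48 °C → 48 + 273.15 = 321.15 K.
For reversible stages Q_m = Q_H·(T_m/T_H). Setting W₁ = Q_H(1 − T_m/T_H) equal to W₂ = Q_m(1 − T_C/T_m) = Q_H·(T_m − T_C)/T_H gives T_H − T_m = T_m − T_C, so T_m = (T_H + T_C)/2 = (1139.15 + 321.15)/2 = 730.2 K.

T_m ≈ 730.2 K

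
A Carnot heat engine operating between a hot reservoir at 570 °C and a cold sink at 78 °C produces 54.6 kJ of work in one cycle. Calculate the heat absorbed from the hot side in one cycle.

Q_H ≈ 93.57 kJ

T_H = 570 °C → 570 + 273.15 = 843.15 K.
T_C = 78 °C → 78 + 273.15 = 351.15 K.
Carnot efficiency: η = 1 − T_C/T_H = 1 − 351.15/843.15 = 0.5835.
Q_H = W/η = 54.6/0.5835 = 93.57 kJ.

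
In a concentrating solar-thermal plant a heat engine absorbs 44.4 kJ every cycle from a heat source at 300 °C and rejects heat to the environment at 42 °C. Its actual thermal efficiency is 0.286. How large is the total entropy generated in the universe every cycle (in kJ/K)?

ΔS_univ ≈ 0.0231 kJ/K

T_H = 300 °C → 300 + 273.15 = 573.15 K.
T_C = 42 °C → 42 + 273.15 = 315.15 K.
W = η·Q_H = 0.286 × 44.4 = 12.70 kJ, so Q_C = Q_H − W = 31.70 kJ.
The hot reservoir loses entropy Q_H/T_H = 44.4/573.15 = 0.07747 kJ/K; the cold reservoir gains Q_C/T_C = 31.70/315.15 = 0.1006 kJ/K.
ΔS_univ = −Q_H/T_H + Q_C/T_C = 0.0231 kJ/K (> 0, since η = 0.286 < η_Carnot = 0.450).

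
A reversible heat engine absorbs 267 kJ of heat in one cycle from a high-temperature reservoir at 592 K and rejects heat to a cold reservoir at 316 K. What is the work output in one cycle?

Since the cycle is reversible, η = 1 − T_C/T_H = 1 − 316.00/592.00 = 0.4662.
W = η·Q_H = 0.4662 × 267 = 124.5 kJ.

W ≈ 124.5 kJ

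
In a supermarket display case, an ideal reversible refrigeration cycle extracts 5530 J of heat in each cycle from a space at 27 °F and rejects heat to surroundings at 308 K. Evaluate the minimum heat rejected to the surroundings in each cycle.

T_C = 27 °F → (27 − 32) × 5/9 = -2.78 °C = 270.37 K.
For a reversible cycle Q_H/Q_C = T_H/T_C, so Q_H = Q_C·T_H/T_C = 5530 × 308.00/270.37 = 6300 J.

Q_H ≈ 6300 J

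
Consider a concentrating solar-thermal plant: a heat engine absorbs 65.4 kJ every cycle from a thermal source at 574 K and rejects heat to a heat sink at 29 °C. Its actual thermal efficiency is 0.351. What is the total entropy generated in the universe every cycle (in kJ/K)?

ΔS_univ ≈ 0.0265 kJ/K

T_C = 29 °C → 29 + 273.15 = 302.15 K.
W = η·Q_H = 0.351 × 65.4 = 22.96 kJ, so Q_C = Q_H − W = 42.44 kJ.
Entropy balance on the reservoirs: −Q_H/T_H = -0.1139 kJ/K, +Q_C/T_C = 0.1405 kJ/K.
ΔS_univ = −Q_H/T_H + Q_C/T_C = 0.0265 kJ/K (> 0, since η = 0.351 < η_Carnot = 0.474).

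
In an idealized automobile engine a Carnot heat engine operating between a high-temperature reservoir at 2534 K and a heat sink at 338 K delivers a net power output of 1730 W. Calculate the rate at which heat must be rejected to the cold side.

Q̇_C ≈ 266 W

Carnot efficiency: η = 1 − T_C/T_H = 1 − 338.00/2534.00 = 0.8666.
Since Q_C/Q_H = T_C/T_H and Q_H = W/η, Q_C = W·T_C/(T_H − T_C) = 1730 × 338.00/2196.00 = 266 W.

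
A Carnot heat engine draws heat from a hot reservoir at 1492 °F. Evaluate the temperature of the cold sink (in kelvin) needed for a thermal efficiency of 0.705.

T_H = 1492 °F → (1492 − 32) × 5/9 = 811.11 °C = 1084.26 K.
From η = 1 − T_C/T_H, T_C = T_H·(1 − η) = 1084.26 × (1 − 0.705) = 320 K.

T_C ≈ 320 K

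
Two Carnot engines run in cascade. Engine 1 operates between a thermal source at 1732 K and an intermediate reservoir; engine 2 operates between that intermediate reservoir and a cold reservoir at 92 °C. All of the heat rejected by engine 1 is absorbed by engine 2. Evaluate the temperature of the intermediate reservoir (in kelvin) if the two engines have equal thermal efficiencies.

T_C = 92 °C → 92 + 273.15 = 365.15 K.
Equal efficiencies require 1 − T_m/T_H = 1 − T_C/T_m, i.e. T_m/T_H = T_C/T_m, so T_m = √(T_H·T_C) = √(1732.00 × 365.15) = 795.3 K.

T_m ≈ 795.3 K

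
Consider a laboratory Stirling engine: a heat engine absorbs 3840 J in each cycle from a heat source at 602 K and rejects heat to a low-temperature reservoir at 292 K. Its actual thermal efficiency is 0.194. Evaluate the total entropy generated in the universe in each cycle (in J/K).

W = η·Q_H = 0.194 × 3840 = 745.0 J, so Q_C = Q_H − W = 3095 J.
Entropy balance on the reservoirs: −Q_H/T_H = -6.379 J/K, +Q_C/T_C = 10.60 J/K.
ΔS_univ = −Q_H/T_H + Q_C/T_C = 4.22 J/K (> 0, since η = 0.194 < η_Carnot = 0.515).

ΔS_univ ≈ 4.22 J/K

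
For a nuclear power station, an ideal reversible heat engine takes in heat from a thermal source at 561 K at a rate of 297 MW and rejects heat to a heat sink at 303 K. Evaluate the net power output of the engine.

η_rev = 1 − T_C/T_H = 1 − 303.00/561.00 = 0.4599.
W = η·Q_H = 0.4599 × 297 = 137 MW.

Ẇ ≈ 137 MW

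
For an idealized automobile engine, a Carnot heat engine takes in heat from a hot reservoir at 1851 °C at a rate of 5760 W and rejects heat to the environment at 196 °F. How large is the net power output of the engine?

Ẇ ≈ 4772 W

T_H = 1851 °C → 1851 + 273.15 = 2124.15 K.
T_C = 196 °F → (196 − 32) × 5/9 = 91.11 °C = 364.26 K.
Carnot efficiency: η = 1 − T_C/T_H = 1 − 364.26/2124.15 = 0.8285.
W = η·Q_H = 0.8285 × 5760 = 4772 W.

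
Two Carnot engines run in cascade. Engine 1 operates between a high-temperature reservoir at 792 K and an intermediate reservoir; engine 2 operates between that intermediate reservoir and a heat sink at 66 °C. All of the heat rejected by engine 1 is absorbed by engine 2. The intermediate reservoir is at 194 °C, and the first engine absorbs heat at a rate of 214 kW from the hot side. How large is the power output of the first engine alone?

Ẇ₁ ≈ 87.8 kW

T_C = 66 °C → 66 + 273.15 = 339.15 K.
T_m = 194 °C → 194 + 273.15 = 467.15 K.
First-stage efficiency η₁ = 1 − T_m/T_H = 1 − 467.15/792.00 = 0.4102.
W₁ = η₁·Q_H = 0.4102 × 214 = 87.8 kW.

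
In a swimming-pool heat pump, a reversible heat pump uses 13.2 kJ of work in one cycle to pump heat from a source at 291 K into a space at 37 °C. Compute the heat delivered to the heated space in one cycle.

T_H = 37 °C → 37 + 273.15 = 310.15 K.
The Carnot heat-pump COP is COP_HP = T_H/(T_H − T_C) = 310.15/19.15 = 16.1958.
Q_H = COP_HP · W = 16.1958 × 13.2 = 214 kJ.

Q_H ≈ 214 kJ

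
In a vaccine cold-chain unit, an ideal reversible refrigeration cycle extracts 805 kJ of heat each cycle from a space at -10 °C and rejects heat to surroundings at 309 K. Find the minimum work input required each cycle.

W_in ≈ 140 kJ

T_C = -10 °C → -10 + 273.15 = 263.15 K.
The reversible coefficient of performance is COP_R = T_C/(T_H − T_C) = 263.15/45.85 = 5.7394.
W = Q_C/COP_R = 805/5.7394 = 140 kJ.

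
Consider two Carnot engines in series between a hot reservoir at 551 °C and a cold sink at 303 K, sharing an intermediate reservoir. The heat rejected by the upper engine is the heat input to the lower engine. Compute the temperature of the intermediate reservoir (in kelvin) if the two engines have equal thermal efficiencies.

T_m ≈ 500 K

T_H = 551 °C → 551 + 273.15 = 824.15 K.
Equal efficiencies require 1 − T_m/T_H = 1 − T_C/T_m, i.e. T_m/T_H = T_C/T_m, so T_m = √(T_H·T_C) = √(824.15 × 303.00) = 500 K.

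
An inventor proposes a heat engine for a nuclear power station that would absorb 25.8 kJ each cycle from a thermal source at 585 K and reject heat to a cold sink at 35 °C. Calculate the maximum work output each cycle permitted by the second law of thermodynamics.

W_max ≈ 12.2 kJ

T_C = 35 °C → 35 + 273.15 = 308.15 K.
The second-law ceiling is the Carnot efficiency, η_max = 1 − T_C/T_H = 1 − 308.15/585.00 = 0.4732.
W_max = η_max · Q_H = 0.4732 × 25.8 = 12.2 kJ.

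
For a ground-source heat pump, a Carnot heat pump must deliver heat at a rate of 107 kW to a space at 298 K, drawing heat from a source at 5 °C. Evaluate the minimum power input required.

Ẇ_in ≈ 7.13 kW

T_C = 5 °C → 5 + 273.15 = 278.15 K.
Reversible heating COP: COP_HP = T_H/(T_H − T_C) = 298.00/19.85 = 15.0126.
W = Q_H/COP_HP = 107/15.0126 = 7.13 kW.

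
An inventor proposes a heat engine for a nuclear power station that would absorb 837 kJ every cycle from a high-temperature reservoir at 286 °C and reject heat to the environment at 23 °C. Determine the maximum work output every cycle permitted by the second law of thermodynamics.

T_H = 286 °C → 286 + 273.15 = 559.15 K.
T_C = 23 °C → 23 + 273.15 = 296.15 K.
The upper bound on efficiency is η_max = 1 − T_C/T_H = 1 − 296.15/559.15 = 0.4704.
W_max = η_max · Q_H = 0.4704 × 837 = 393.7 kJ.

W_max ≈ 393.7 kJ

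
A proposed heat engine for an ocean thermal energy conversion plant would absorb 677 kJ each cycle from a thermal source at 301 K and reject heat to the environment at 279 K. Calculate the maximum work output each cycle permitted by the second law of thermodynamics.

By the Carnot theorem, η_max = 1 − T_C/T_H = 1 − 279.00/301.00 = 0.0731.
W_max = η_max · Q_H = 0.0731 × 677 = 49.5 kJ.

W_max ≈ 49.5 kJ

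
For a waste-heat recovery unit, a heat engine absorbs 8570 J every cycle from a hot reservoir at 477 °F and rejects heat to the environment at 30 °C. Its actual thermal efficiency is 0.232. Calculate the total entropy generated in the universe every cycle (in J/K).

ΔS_univ ≈ 5.24 J/K

T_H = 477 °F → (477 − 32) × 5/9 = 247.22 °C = 520.37 K.
T_C = 30 °C → 30 + 273.15 = 303.15 K.
W = η·Q_H = 0.232 × 8570 = 1988 J, so Q_C = Q_H − W = 6582 J.
Entropy balance on the reservoirs: −Q_H/T_H = -16.47 J/K, +Q_C/T_C = 21.71 J/K.
ΔS_univ = −Q_H/T_H + Q_C/T_C = 5.24 J/K (> 0, since η = 0.232 < η_Carnot = 0.417).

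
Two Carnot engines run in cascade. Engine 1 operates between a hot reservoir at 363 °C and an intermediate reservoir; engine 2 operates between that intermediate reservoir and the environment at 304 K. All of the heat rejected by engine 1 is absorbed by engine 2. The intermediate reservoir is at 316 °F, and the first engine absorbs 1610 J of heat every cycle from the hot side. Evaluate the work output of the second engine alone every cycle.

W₂ ≈ 321 J

T_H = 363 °C → 363 + 273.15 = 636.15 K.
T_m = 316 °F → (316 − 32) × 5/9 = 157.78 °C = 430.93 K.
Heat entering the second stage: Q_m = Q_H·(T_m/T_H) = 1610 × 430.93/636.15 = 1090 J.
Second-stage efficiency η₂ = 1 − T_C/T_m = 1 − 304.00/430.93 = 0.2945, so W₂ = η₂·Q_m = 321 J.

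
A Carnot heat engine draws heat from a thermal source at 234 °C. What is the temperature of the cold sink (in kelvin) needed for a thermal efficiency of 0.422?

T_C ≈ 293 K

T_H = 234 °C → 234 + 273.15 = 507.15 K.
From η = 1 − T_C/T_H, T_C = T_H·(1 − η) = 507.15 × (1 − 0.422) = 293 K.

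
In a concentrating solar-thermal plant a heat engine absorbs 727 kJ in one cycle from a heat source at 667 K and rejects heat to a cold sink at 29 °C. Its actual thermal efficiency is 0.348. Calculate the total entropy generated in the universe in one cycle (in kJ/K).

ΔS_univ ≈ 0.4788 kJ/K

T_C = 29 °C → 29 + 273.15 = 302.15 K.
W = η·Q_H = 0.348 × 727 = 253.0 kJ, so Q_C = Q_H − W = 474.0 kJ.
The hot reservoir loses entropy Q_H/T_H = 727/667.00 = 1.090 kJ/K; the cold reservoir gains Q_C/T_C = 474.0/302.15 = 1.569 kJ/K.
ΔS_univ = −Q_H/T_H + Q_C/T_C = 0.4788 kJ/K (> 0, since η = 0.348 < η_Carnot = 0.547).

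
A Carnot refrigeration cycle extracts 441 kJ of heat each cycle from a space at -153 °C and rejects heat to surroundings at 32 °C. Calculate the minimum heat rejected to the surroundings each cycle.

T_H = 32 °C → 32 + 273.15 = 305.15 K.
T_C = -153 °C → -153 + 273.15 = 120.15 K.
For a reversible cycle Q_H/Q_C = T_H/T_C, so Q_H = Q_C·T_H/T_C = 441 × 305.15/120.15 = 1120 kJ.

Q_H ≈ 1120 kJ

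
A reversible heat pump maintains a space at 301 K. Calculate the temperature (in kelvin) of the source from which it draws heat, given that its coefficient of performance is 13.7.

COP_HP = T_H/(T_H − T_C) ⇒ T_C = T_H·(COP_HP − 1)/COP_HP = 301.00 × (13.7 − 1)/13.7 = 279.0 K.

T_C ≈ 279.0 K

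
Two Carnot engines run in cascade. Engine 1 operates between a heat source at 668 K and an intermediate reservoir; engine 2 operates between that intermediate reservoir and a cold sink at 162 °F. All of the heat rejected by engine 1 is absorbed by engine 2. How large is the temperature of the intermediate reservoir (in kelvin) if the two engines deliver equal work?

T_m ≈ 507 K

T_C = 162 °F → (162 − 32) × 5/9 = 72.22 °C = 345.37 K.
For reversible stages Q_m = Q_H·(T_m/T_H). Setting W₁ = Q_H(1 − T_m/T_H) equal to W₂ = Q_m(1 − T_C/T_m) = Q_H·(T_m − T_C)/T_H gives T_H − T_m = T_m − T_C, so T_m = (T_H + T_C)/2 = (668.00 + 345.37)/2 = 507 K.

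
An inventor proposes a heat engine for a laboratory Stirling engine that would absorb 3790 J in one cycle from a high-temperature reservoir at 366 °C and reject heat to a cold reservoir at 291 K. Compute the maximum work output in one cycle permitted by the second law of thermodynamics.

W_max ≈ 2060 J

T_H = 366 °C → 366 + 273.15 = 639.15 K.
By the Carnot theorem, η_max = 1 − T_C/T_H = 1 − 291.00/639.15 = 0.5447.
W_max = η_max · Q_H = 0.5447 × 3790 = 2060 J.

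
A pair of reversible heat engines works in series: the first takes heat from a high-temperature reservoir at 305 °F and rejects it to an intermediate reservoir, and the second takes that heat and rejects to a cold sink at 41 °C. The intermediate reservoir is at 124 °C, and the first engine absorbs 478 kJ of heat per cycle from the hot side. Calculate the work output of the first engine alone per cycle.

T_H = 305 °F → (305 − 32) × 5/9 = 151.67 °C = 424.82 K.
T_C = 41 °C → 41 + 273.15 = 314.15 K.
T_m = 124 °C → 124 + 273.15 = 397.15 K.
First-stage efficiency η₁ = 1 − T_m/T_H = 1 − 397.15/424.82 = 0.0651.
W₁ = η₁·Q_H = 0.0651 × 478 = 31.13 kJ.

W₁ ≈ 31.13 kJ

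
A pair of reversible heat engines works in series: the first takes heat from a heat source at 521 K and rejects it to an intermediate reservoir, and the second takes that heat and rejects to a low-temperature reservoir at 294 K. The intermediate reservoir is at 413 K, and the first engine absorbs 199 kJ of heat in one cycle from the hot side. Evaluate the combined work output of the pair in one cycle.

W_total ≈ 86.7 kJ

Two reversible stages in series are equivalent to a single Carnot engine between T_H and T_C, so η_total = 1 − T_C/T_H = 1 − 294.00/521.00 = 0.4357.
W_total = η_total · Q_H = 0.4357 × 199 = 86.7 kJ.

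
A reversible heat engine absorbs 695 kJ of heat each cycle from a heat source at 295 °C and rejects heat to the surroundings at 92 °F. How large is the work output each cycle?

W ≈ 320.1 kJ

T_H = 295 °C → 295 + 273.15 = 568.15 K.
T_C = 92 °F → (92 − 32) × 5/9 = 33.33 °C = 306.48 K.
η_rev = 1 − T_C/T_H = 1 − 306.48/568.15 = 0.4606.
W = η·Q_H = 0.4606 × 695 = 320.1 kJ.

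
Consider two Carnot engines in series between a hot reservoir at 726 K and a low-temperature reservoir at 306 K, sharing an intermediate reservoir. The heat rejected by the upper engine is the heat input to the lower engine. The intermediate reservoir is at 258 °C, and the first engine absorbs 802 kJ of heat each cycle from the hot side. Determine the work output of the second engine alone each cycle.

W₂ ≈ 249 kJ

T_m = 258 °C → 258 + 273.15 = 531.15 K.
Heat entering the second stage: Q_m = Q_H·(T_m/T_H) = 802 × 531.15/726.00 = 587 kJ.
Second-stage efficiency η₂ = 1 − T_C/T_m = 1 − 306.00/531.15 = 0.4239, so W₂ = η₂·Q_m = 249 kJ.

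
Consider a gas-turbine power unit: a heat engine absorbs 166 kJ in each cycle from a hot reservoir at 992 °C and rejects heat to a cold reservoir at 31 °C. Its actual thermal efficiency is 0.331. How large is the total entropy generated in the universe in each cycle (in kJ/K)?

T_H = 992 °C → 992 + 273.15 = 1265.15 K.
T_C = 31 °C → 31 + 273.15 = 304.15 K.
W = η·Q_H = 0.331 × 166 = 54.95 kJ, so Q_C = Q_H − W = 111.1 kJ.
Entropy balance on the reservoirs: −Q_H/T_H = -0.1312 kJ/K, +Q_C/T_C = 0.3651 kJ/K.
ΔS_univ = −Q_H/T_H + Q_C/T_C = 0.2339 kJ/K (> 0, since η = 0.331 < η_Carnot = 0.760).

ΔS_univ ≈ 0.2339 kJ/K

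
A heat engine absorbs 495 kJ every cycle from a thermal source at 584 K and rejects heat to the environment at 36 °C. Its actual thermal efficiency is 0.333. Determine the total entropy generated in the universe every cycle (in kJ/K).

T_C = 36 °C → 36 + 273.15 = 309.15 K.
W = η·Q_H = 0.333 × 495 = 164.8 kJ, so Q_C = Q_H − W = 330.2 kJ.
The hot reservoir loses entropy Q_H/T_H = 495/584.00 = 0.8476 kJ/K; the cold reservoir gains Q_C/T_C = 330.2/309.15 = 1.068 kJ/K.
ΔS_univ = −Q_H/T_H + Q_C/T_C = 0.2204 kJ/K (> 0, since η = 0.333 < η_Carnot = 0.471).

ΔS_univ ≈ 0.2204 kJ/K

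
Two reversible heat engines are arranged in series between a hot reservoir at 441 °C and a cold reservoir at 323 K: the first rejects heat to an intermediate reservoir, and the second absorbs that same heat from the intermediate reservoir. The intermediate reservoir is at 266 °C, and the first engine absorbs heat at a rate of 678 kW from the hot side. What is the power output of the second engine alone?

T_H = 441 °C → 441 + 273.15 = 714.15 K.
T_m = 266 °C → 266 + 273.15 = 539.15 K.
Heat entering the second stage: Q_m = Q_H·(T_m/T_H) = 678 × 539.15/714.15 = 512 kW.
Second-stage efficiency η₂ = 1 − T_C/T_m = 1 − 323.00/539.15 = 0.4009, so W₂ = η₂·Q_m = 205 kW.

Ẇ₂ ≈ 205 kW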